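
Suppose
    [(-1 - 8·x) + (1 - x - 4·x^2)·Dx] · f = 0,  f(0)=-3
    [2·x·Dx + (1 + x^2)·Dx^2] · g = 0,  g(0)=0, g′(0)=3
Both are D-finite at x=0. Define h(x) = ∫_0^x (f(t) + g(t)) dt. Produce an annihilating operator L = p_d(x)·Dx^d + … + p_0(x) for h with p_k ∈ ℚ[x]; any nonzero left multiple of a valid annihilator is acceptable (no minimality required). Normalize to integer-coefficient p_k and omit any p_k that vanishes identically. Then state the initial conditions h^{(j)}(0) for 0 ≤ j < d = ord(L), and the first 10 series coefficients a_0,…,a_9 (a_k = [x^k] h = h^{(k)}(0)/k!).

L = (-10 + 40·x + 478·x^2 + 864·x^3 + 2496·x^4 + 384·x^6)·Dx^2 + (28 + 246·x + 316·x^2 + 1182·x^3 + 752·x^4 + 2048·x^5 + 48·x^6 + 384·x^7)·Dx^3 + (-5 - 8·x - 32·x^2 + 104·x^3 + 197·x^4 + 128·x^5 + 288·x^6 + 16·x^7 + 64·x^8)·Dx^4  (order 4).
h: a_k = 0, -3, 0, -5, -7, -87/5, -162/5, -543/7, -1158/7, -1165/3, …
ICs: h(0) = 0, h′(0) = -3, h′′(0) = 0, h′′′(0) = -30.

f: a_k = -3, -3, -15, -27, -87, -195, -543, -1323, -3495, -8787, …
g: a_k = 0, 3, 0, -1, 0, 3/5, 0, -3/7, 0, 1/3, …
L₀ := lclm(L_f,L_g); ord L₀ ≤ 1+2.
h=∫h₀ ⇒ L = L₀·Dx.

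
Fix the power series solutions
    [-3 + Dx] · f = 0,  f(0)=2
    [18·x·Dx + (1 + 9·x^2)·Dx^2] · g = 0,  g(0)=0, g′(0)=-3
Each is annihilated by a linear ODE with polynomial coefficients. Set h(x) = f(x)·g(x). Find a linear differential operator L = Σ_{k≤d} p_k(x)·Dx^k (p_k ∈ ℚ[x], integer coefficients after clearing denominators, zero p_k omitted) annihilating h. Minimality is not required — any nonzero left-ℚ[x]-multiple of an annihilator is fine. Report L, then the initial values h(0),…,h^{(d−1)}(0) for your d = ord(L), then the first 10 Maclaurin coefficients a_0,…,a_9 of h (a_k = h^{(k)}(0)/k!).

f: a_k = 2, 6, 9, 9, 27/4, 81/20, 81/40, 243/280, 729/2240, 243/2240, …
g: a_k = 0, -3, 0, 9, 0, -243/5, 0, 2187/7, 0, -2187, …
f·g: L₀ = L_f ⊗_s L_g, ord ≤ 1·2.
L = (9 - 54·x + 81·x^2) + (-6 + 18·x - 54·x^2)·Dx + (1 + 9·x^2)·Dx^2  (order 2).
h: a_k = 0, -6, -18, -9, 27, -729/20, -891/4, 67797/280, 82377/56, -839079/448, …
ICs: h(0) = 0, h′(0) = -6.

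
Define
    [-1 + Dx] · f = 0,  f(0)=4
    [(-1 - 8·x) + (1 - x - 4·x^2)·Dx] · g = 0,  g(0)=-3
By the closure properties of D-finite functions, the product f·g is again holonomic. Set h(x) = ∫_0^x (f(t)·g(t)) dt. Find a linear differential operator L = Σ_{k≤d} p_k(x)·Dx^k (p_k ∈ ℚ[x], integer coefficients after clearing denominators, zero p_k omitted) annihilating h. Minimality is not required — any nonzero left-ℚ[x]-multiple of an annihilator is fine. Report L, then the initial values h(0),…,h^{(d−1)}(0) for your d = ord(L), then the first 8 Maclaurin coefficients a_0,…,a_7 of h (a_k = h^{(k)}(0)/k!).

L = (2 + 7·x - 4·x^2)·Dx + (-1 + x + 4·x^2)·Dx^2  (order 2).
h: a_k = 0, -12, -12, -26, -44, -977/10, -5963/30, -26971/60, …
ICs: h(0) = 0, h′(0) = -12.

f: a_k = 4, 4, 2, 2/3, 1/6, 1/30, 1/180, 1/1260, …
g: a_k = -3, -3, -15, -27, -87, -195, -543, -1323, …
f·g: L₀ = L_f ⊗_s L_g, ord ≤ 1·1.
h=∫₀ˣh₀: take L = L₀·Dx.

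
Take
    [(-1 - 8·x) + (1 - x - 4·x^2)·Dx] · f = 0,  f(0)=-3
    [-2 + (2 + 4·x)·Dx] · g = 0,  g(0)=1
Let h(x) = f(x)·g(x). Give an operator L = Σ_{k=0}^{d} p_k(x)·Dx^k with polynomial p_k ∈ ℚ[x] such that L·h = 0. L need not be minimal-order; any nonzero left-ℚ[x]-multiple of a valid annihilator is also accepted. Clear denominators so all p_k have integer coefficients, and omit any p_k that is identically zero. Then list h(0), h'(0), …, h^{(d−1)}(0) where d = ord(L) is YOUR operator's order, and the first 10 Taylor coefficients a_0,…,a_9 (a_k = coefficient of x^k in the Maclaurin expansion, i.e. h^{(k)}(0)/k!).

f: a_k = -3, -3, -15, -27, -87, -195, -543, -1323, -3495, -8787, …
g: a_k = 1, 1, -1/2, 1/2, -5/8, 7/8, -21/16, 33/16, -429/128, 715/128, …
L₀ := L_f ⊗_s L_g (sym. prod.), ord ≤ 1.
L = (2 + 9·x + 12·x^2) + (-1 - x + 6·x^2 + 8·x^3)·Dx  (order 1).
h: a_k = -3, -6, -33/2, -42, -849/8, -1107/4, -11157/16, -3621/2, -587481/128, -758301/64, …
ICs: h(0) = -3.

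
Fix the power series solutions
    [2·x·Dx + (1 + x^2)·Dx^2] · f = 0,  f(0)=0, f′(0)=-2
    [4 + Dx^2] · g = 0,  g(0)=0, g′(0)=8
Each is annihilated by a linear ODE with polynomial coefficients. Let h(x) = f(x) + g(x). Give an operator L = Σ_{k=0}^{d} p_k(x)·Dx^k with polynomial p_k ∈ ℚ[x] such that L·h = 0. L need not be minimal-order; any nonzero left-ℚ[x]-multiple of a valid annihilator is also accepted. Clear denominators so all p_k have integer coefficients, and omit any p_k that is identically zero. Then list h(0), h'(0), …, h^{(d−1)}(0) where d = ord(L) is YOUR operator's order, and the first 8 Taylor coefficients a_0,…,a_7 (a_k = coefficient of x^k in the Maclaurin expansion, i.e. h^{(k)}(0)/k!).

f: a_k = 0, -2, 0, 2/3, 0, -2/5, 0, 2/7, …
g: a_k = 0, 8, 0, -16/3, 0, 16/15, 0, -32/315, …
Weyl lclm of L_f,L_g ⇒ L₀ (ord ≤ 4).
L = (-32·x + 80·x^3 + 16·x^5)·Dx + (4 + 32·x^2 + 36·x^4 + 8·x^6)·Dx^2 + (-8·x + 20·x^3 + 4·x^5)·Dx^3 + (1 + 8·x^2 + 9·x^4 + 2·x^6)·Dx^4  (order 4).
h: a_k = 0, 6, 0, -14/3, 0, 2/3, 0, 58/315, …
ICs: h(0) = 0, h′(0) = 6, h′′(0) = 0, h′′′(0) = -28.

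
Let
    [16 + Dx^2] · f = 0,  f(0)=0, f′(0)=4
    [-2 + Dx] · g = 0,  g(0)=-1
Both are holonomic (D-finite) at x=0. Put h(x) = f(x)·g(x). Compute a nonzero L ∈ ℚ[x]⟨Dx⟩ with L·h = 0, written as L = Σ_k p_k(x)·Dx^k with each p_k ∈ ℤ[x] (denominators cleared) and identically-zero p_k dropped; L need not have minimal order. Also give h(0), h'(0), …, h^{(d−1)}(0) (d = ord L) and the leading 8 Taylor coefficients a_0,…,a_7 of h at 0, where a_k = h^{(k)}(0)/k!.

f: a_k = 0, 4, 0, -32/3, 0, 128/15, 0, -1024/315, …
g: a_k = -1, -2, -2, -4/3, -2/3, -4/15, -4/45, -8/315, …
Sym-product of L_f,L_g gives L₀ (≤ ord 2).
L = 20 - 4·Dx + Dx^2  (order 2).
h: a_k = 0, -4, -8, 8/3, 16, 152/15, -176/45, -2224/315, …
ICs: h(0) = 0, h′(0) = -4.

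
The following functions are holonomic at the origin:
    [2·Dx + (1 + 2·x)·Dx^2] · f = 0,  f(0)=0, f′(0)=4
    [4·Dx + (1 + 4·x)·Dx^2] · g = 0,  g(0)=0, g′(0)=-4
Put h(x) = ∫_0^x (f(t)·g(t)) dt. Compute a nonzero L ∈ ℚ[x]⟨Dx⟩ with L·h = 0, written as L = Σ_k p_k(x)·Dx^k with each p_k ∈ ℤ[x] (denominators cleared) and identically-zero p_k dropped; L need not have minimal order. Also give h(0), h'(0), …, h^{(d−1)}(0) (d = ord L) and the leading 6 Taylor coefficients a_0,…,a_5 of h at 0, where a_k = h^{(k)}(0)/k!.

L = (160 + 768·x + 1024·x^2)·Dx^2 + (264 + 2144·x + 5760·x^2 + 5120·x^3)·Dx^3 + (64 + 720·x + 2976·x^2 + 5376·x^3 + 3584·x^4)·Dx^4 + (3 + 44·x + 252·x^2 + 704·x^3 + 960·x^4 + 512·x^5)·Dx^5  (order 5).
h: a_k = 0, 0, 0, -16/3, 12, -416/15, …
ICs: h(0) = 0, h′(0) = 0, h′′(0) = 0, h′′′(0) = -32, h′′′′(0) = 288.

f: a_k = 0, 4, -4, 16/3, -8, 64/5, …
g: a_k = 0, -4, 8, -64/3, 64, -1024/5, …
f·g: L₀ = L_f ⊗_s L_g, ord ≤ 2·2.
h=∫h₀ ⇒ L = L₀·Dx.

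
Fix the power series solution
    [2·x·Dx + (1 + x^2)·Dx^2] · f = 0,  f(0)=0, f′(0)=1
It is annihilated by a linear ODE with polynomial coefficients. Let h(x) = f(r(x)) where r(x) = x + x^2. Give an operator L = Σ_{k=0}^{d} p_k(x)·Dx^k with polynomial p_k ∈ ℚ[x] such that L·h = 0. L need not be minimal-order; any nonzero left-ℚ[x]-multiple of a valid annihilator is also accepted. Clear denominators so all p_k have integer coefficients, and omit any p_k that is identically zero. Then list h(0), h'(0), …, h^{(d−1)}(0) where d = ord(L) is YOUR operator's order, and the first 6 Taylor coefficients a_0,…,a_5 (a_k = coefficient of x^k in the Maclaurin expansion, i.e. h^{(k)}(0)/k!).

f: a_k = 0, 1, 0, -1/3, 0, 1/5, …
f∘r: x↦r, Dx↦Dx/r' in L_f ⇒ L₀.
L = (-2 + 2·x + 8·x^2 + 12·x^3 + 6·x^4)·Dx + (1 + 2·x + x^2 + 4·x^3 + 5·x^4 + 2·x^5)·Dx^2  (order 2).
h: a_k = 0, 1, 1, -1/3, -1, -4/5, …
ICs: h(0) = 0, h′(0) = 1.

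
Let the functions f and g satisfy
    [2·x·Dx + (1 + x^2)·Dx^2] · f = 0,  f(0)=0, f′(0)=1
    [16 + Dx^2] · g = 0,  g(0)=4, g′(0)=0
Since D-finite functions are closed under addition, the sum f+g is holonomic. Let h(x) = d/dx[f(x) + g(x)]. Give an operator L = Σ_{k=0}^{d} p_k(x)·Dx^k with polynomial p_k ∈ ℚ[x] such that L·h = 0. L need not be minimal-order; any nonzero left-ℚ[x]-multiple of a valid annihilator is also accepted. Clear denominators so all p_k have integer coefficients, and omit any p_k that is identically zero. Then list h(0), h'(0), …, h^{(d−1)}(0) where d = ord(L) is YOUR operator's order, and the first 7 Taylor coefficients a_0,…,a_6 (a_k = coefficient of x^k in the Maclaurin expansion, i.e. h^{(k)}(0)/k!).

f: a_k = 0, 1, 0, -1/3, 0, 1/5, 0, …
g: a_k = 4, 0, -32, 0, 128/3, 0, -1024/45, …
L₀ := lclm(L_f,L_g); ord L₀ ≤ 2+2.
Derive L from L₀ (diff closure).
L = (64·x + 704·x^3 + 256·x^5) + (112 + 416·x^2 + 432·x^4 + 128·x^6)·Dx + (4·x + 44·x^3 + 16·x^5)·Dx^2 + (7 + 26·x^2 + 27·x^4 + 8·x^6)·Dx^3  (order 3).
h: a_k = 1, -64, -1, 512/3, 1, -2048/15, -1, …
ICs: h(0) = 1, h′(0) = -64, h′′(0) = -2.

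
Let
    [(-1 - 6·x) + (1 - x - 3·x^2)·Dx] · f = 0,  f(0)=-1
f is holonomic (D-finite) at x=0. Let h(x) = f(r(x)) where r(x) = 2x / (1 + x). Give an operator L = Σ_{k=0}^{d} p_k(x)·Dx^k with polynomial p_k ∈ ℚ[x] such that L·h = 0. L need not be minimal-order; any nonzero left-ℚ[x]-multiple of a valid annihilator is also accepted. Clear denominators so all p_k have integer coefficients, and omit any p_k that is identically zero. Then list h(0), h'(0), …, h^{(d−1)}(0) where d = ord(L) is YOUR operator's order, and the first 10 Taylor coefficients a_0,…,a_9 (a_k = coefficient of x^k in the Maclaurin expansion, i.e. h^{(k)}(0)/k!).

f: a_k = -1, -1, -4, -7, -19, -40, -97, -217, -508, -1159, …
f∘r: x↦r, Dx↦Dx/r' in L_f ⇒ L₀.
L = (2 + 26·x) + (-1 - x + 13·x^2 + 13·x^3)·Dx  (order 1).
h: a_k = -1, -2, -14, -26, -182, -338, -2366, -4394, -30758, -57122, …
ICs: h(0) = -1.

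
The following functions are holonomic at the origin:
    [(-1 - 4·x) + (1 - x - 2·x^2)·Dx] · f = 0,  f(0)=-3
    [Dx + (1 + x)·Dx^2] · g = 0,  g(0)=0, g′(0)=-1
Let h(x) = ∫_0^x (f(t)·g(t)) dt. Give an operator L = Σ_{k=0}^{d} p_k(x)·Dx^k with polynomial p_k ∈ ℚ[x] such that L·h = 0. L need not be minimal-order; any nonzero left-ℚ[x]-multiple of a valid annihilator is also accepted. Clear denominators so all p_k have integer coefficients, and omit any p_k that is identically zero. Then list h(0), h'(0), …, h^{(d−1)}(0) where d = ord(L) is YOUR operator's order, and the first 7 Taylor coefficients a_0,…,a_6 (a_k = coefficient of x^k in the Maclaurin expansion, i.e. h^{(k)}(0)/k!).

L = (5 + 8·x)·Dx + (1 + 11·x + 10·x^2)·Dx^2 + (-1 + 3·x^2 + 2·x^3)·Dx^3  (order 3).
h: a_k = 0, 0, 3/2, 1/2, 17/8, 43/20, 189/40, …
ICs: h(0) = 0, h′(0) = 0, h′′(0) = 3.

f: a_k = -3, -3, -9, -15, -33, -63, -129, …
g: a_k = 0, -1, 1/2, -1/3, 1/4, -1/5, 1/6, …
Sym-product of L_f,L_g gives L₀ (≤ ord 2).
∫: right-multiply L₀ by Dx.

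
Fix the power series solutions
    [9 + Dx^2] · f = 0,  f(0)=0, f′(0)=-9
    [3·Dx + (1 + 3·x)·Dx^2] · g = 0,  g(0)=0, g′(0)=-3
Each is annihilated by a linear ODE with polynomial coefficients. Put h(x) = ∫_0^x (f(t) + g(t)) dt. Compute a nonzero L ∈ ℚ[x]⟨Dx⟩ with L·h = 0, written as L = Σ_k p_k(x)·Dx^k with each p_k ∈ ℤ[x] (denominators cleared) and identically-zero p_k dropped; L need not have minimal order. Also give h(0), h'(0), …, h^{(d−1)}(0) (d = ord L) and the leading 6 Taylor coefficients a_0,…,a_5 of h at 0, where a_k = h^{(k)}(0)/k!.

L = (63 + 54·x + 81·x^2)·Dx^2 + (9 + 45·x + 81·x^2 + 81·x^3)·Dx^3 + (7 + 6·x + 9·x^2)·Dx^4 + (1 + 5·x + 9·x^2 + 9·x^3)·Dx^5  (order 5).
h: a_k = 0, 0, -6, 3/2, 9/8, 81/20, …
ICs: h(0) = 0, h′(0) = 0, h′′(0) = -12, h′′′(0) = 9, h′′′′(0) = 27.

f: a_k = 0, -9, 0, 27/2, 0, -243/40, …
g: a_k = 0, -3, 9/2, -9, 81/4, -243/5, …
Weyl lclm of L_f,L_g ⇒ L₀ (ord ≤ 4).
Integrate: L := L₀·Dx.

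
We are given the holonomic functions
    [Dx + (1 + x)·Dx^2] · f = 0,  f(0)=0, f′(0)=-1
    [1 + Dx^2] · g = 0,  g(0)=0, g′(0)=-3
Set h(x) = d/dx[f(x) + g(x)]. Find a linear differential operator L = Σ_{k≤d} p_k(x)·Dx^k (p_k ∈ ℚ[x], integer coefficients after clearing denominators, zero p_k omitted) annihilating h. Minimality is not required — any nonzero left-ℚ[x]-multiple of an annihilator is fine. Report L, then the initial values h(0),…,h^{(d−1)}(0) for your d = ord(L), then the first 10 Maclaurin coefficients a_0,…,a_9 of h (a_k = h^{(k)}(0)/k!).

f: a_k = 0, -1, 1/2, -1/3, 1/4, -1/5, 1/6, -1/7, 1/8, -1/9, …
g: a_k = 0, -3, 0, 1/2, 0, -1/40, 0, 1/1680, 0, -1/120960, …
Sum ⇒ L₀ = lclm(L_f,L_g) in ℚ(x)⟨Dx⟩.
Differentiate: ansatz ord ≤ ord L₀ ⇒ L.
L = (7 + 2·x + x^2) + (3 + 5·x + 3·x^2 + x^3)·Dx + (7 + 2·x + x^2)·Dx^2 + (3 + 5·x + 3·x^2 + x^3)·Dx^3  (order 3).
h: a_k = -4, 1, 1/2, 1, -9/8, 1, -239/240, 1, -13441/13440, 1, …
ICs: h(0) = -4, h′(0) = 1, h′′(0) = 1.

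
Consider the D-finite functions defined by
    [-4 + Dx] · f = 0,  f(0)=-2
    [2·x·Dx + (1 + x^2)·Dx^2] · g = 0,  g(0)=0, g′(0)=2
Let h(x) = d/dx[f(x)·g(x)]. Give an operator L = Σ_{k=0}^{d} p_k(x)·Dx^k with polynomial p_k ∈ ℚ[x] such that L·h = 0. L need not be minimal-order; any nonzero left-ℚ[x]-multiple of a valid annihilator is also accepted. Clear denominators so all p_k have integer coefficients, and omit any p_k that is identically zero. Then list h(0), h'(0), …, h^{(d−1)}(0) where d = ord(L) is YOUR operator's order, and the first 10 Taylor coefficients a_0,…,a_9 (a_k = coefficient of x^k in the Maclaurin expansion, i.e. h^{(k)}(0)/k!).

L = (28 - 32·x + 76·x^2 - 32·x^3 + 32·x^4) + (-15 + 12·x - 35·x^2 + 12·x^3 - 16·x^4)·Dx + (2 - x + 4·x^2 - x^3 + 2·x^4)·Dx^2  (order 2).
h: a_k = -4, -32, -92, -448/3, -164, -416/3, -1508/15, -3968/63, -628/21, -30176/2835, …
ICs: h(0) = -4, h′(0) = -32.

f: a_k = -2, -8, -16, -64/3, -64/3, -256/15, -512/45, -2048/315, -1024/315, -4096/2835, …
g: a_k = 0, 2, 0, -2/3, 0, 2/5, 0, -2/7, 0, 2/9, …
Sym-product of L_f,L_g gives L₀ (≤ ord 2).
Derive L from L₀ (diff closure).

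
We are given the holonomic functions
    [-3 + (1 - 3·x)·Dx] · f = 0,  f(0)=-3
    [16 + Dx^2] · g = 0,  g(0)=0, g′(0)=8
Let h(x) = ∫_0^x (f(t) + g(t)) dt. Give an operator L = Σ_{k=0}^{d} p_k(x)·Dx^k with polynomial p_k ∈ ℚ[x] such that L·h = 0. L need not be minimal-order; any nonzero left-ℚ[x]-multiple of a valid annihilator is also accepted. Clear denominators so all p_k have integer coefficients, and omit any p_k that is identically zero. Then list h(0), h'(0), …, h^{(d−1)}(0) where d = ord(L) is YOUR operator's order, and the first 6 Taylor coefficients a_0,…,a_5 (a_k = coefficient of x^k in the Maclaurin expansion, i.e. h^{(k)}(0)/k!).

f: a_k = -3, -9, -27, -81, -243, -729, …
g: a_k = 0, 8, 0, -64/3, 0, 256/15, …
Weyl lclm of L_f,L_g ⇒ L₀ (ord ≤ 3).
∫: right-multiply L₀ by Dx.
L = (1680 - 2304·x + 3456·x^2)·Dx + (-272 + 1584·x - 3456·x^2 + 3456·x^3)·Dx^2 + (105 - 144·x + 216·x^2)·Dx^3 + (-17 + 99·x - 216·x^2 + 216·x^3)·Dx^4  (order 4).
h: a_k = 0, -3, -1/2, -9, -307/12, -243/5, …
ICs: h(0) = 0, h′(0) = -3, h′′(0) = -1, h′′′(0) = -54.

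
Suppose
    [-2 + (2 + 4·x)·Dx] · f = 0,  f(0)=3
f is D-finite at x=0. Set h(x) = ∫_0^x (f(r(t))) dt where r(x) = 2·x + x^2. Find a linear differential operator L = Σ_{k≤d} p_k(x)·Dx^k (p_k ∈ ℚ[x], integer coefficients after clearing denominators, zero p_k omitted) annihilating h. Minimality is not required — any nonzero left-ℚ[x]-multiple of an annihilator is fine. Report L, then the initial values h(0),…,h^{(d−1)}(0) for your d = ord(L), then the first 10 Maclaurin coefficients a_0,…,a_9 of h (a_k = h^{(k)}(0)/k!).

f: a_k = 3, 3, -3/2, 3/2, -15/8, 21/8, -63/16, 99/16, -1287/128, 2145/128, …
L₀ from L_f via x↦r, Dx↦r'^{-1}Dx.
h=∫₀ˣh₀: take L = L₀·Dx.
L = (-2 - 2·x)·Dx + (1 + 4·x + 2·x^2)·Dx^2  (order 2).
h: a_k = 0, 3, 3, -1, 3/2, -27/10, 11/2, -171/14, 231/8, -1717/24, …
ICs: h(0) = 0, h′(0) = 3.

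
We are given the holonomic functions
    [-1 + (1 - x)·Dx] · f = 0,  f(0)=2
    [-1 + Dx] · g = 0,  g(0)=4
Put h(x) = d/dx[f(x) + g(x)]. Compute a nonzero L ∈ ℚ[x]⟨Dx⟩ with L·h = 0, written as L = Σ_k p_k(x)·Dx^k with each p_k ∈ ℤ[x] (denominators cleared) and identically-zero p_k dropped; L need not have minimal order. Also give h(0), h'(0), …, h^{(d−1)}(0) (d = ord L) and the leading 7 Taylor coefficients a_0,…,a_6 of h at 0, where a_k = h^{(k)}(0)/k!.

L = (4 + 2·x) + (-5 - 2·x + x^2)·Dx + (1 - x^2)·Dx^2  (order 2).
h: a_k = 6, 8, 8, 26/3, 61/6, 361/30, 2521/180, …
ICs: h(0) = 6, h′(0) = 8.

f: a_k = 2, 2, 2, 2, 2, 2, 2, …
g: a_k = 4, 4, 2, 2/3, 1/6, 1/30, 1/180, …
f+g: L₀ = lclm(L_f,L_g), ord ≤ 1+1.
Derive L from L₀ (diff closure).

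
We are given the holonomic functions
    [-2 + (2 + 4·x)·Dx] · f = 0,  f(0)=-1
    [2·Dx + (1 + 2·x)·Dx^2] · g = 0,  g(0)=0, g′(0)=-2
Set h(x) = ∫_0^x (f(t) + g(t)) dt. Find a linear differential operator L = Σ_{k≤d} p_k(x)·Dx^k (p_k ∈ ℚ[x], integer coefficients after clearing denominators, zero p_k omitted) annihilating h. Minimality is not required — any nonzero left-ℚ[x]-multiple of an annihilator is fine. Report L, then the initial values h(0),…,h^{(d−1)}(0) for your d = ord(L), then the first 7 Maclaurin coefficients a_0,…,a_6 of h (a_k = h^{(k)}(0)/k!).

L = 2·Dx^2 + (5 + 10·x)·Dx^3 + (1 + 4·x + 4·x^2)·Dx^4  (order 4).
h: a_k = 0, -1, -3/2, 5/6, -19/24, 37/40, -97/80, …
ICs: h(0) = 0, h′(0) = -1, h′′(0) = -3, h′′′(0) = 5.

f: a_k = -1, -1, 1/2, -1/2, 5/8, -7/8, 21/16, …
g: a_k = 0, -2, 2, -8/3, 4, -32/5, 32/3, …
f+g: L₀ = lclm(L_f,L_g), ord ≤ 1+2.
h=∫h₀ ⇒ L = L₀·Dx.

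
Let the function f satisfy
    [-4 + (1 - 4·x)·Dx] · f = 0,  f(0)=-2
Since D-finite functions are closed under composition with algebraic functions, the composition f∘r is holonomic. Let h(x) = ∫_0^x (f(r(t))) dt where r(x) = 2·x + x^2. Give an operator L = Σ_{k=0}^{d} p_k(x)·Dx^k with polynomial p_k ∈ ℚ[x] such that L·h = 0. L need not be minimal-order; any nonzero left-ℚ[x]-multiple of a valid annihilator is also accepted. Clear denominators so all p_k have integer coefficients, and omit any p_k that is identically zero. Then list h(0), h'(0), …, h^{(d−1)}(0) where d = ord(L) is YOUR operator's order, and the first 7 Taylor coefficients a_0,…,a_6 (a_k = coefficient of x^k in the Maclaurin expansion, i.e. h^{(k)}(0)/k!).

f: a_k = -2, -8, -32, -128, -512, -2048, -8192, …
L₀ from L_f via x↦r, Dx↦r'^{-1}Dx.
∫: right-multiply L₀ by Dx.
L = (8 + 8·x)·Dx + (-1 + 8·x + 4·x^2)·Dx^2  (order 2).
h: a_k = 0, -2, -8, -136/3, -288, -1952, -41344/3, …
ICs: h(0) = 0, h′(0) = -2.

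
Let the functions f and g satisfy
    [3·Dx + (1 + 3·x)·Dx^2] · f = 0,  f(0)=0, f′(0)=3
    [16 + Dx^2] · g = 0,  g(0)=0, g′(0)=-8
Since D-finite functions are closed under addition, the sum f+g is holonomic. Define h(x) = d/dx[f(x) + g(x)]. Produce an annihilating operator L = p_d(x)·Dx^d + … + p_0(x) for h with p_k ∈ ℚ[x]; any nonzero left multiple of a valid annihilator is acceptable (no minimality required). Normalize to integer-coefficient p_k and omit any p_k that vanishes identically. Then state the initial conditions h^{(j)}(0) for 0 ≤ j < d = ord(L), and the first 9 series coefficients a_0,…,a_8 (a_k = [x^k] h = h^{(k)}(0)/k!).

f: a_k = 0, 3, -9/2, 9, -81/4, 243/5, -243/2, 2187/7, -6561/8, …
g: a_k = 0, -8, 0, 64/3, 0, -256/15, 0, 2048/315, 0, …
f+g: L₀ = lclm(L_f,L_g), ord ≤ 2+2.
Derive L from L₀ (diff closure).
L = (1680 + 2304·x + 3456·x^2) + (272 + 1584·x + 3456·x^2 + 3456·x^3)·Dx + (105 + 144·x + 216·x^2)·Dx^2 + (17 + 99·x + 216·x^2 + 216·x^3)·Dx^3  (order 3).
h: a_k = -5, -9, 91, -81, 473/3, -729, 100463/45, -6561, 6196049/315, …
ICs: h(0) = -5, h′(0) = -9, h′′(0) = 182.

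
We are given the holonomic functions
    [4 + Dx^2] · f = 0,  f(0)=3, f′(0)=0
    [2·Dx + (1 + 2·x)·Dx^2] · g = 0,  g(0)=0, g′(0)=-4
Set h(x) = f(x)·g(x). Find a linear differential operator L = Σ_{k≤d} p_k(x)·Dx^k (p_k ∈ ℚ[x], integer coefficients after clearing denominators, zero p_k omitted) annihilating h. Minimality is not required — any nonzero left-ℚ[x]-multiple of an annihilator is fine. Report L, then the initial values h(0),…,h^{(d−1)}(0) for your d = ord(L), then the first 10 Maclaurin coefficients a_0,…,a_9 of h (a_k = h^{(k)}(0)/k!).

f: a_k = 3, 0, -6, 0, 2, 0, -4/15, 0, 2/105, 0, …
g: a_k = 0, -4, 4, -16/3, 8, -64/5, 64/3, -256/7, 64, -1024/9, …
h₀=f·g: eliminate ⇒ L₀, order ≤ 2·2.
L = (-48 + 192·x + 1216·x^2 + 2048·x^3 + 1024·x^4) + (32 + 320·x + 768·x^2 + 512·x^3)·Dx + (160·x + 672·x^2 + 1024·x^3 + 512·x^4)·Dx^2 + (8 + 80·x + 192·x^2 + 128·x^3)·Dx^3 + (3 + 28·x + 92·x^2 + 128·x^3 + 64·x^4)·Dx^4  (order 4).
h: a_k = 0, -12, 12, 8, 0, -72/5, 24, -1488/35, 1184/15, -9208/63, …
ICs: h(0) = 0, h′(0) = -12, h′′(0) = 24, h′′′(0) = 48.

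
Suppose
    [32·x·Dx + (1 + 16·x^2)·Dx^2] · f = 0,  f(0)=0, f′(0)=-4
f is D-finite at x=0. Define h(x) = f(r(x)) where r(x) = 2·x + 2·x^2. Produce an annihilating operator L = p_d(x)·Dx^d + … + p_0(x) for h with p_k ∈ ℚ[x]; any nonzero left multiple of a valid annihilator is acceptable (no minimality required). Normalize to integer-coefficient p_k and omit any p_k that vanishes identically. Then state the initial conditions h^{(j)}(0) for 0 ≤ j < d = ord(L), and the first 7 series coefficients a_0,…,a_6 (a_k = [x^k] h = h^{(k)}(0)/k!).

f: a_k = 0, -4, 0, 64/3, 0, -1024/5, 0, …
L₀ from L_f via x↦r, Dx↦r'^{-1}Dx.
L = (-2 + 128·x + 512·x^2 + 768·x^3 + 384·x^4)·Dx + (1 + 2·x + 64·x^2 + 256·x^3 + 320·x^4 + 128·x^5)·Dx^2  (order 2).
h: a_k = 0, -8, -8, 512/3, 512, -30208/5, -97792/3, …
ICs: h(0) = 0, h′(0) = -8.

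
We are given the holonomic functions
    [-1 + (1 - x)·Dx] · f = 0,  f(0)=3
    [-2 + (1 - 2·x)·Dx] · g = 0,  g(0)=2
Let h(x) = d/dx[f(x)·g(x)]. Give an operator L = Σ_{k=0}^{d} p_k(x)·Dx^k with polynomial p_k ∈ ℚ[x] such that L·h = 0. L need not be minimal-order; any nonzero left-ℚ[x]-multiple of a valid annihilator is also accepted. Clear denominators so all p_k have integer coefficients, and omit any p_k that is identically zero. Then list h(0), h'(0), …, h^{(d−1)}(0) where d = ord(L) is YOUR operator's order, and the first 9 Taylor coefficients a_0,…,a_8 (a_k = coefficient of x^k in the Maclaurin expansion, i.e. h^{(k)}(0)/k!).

L = (14 - 36·x + 24·x^2) + (-3 + 13·x - 18·x^2 + 8·x^3)·Dx  (order 1).
h: a_k = 18, 84, 270, 744, 1890, 4572, 10710, 24528, 55242, …
ICs: h(0) = 18.

f: a_k = 3, 3, 3, 3, 3, 3, 3, 3, 3, …
g: a_k = 2, 4, 8, 16, 32, 64, 128, 256, 512, …
f·g: L₀ = L_f ⊗_s L_g, ord ≤ 1·1.
Differentiate: ansatz ord ≤ ord L₀ ⇒ L.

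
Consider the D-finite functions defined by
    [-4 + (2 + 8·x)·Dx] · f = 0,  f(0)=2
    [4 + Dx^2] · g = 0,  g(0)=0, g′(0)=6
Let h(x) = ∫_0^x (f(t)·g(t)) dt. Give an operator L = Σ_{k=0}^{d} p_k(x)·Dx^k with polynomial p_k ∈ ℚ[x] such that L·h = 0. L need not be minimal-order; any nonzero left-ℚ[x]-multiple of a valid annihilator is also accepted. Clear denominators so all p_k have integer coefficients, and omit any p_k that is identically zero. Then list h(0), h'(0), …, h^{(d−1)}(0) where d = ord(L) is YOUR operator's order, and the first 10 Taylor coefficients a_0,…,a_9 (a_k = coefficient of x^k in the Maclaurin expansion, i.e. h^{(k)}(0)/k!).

f: a_k = 2, 4, -4, 8, -20, 56, -168, 528, -1716, 5720, …
g: a_k = 0, 6, 0, -4, 0, 4/5, 0, -8/105, 0, 4/945, …
L₀ := L_f ⊗_s L_g (sym. prod.), ord ≤ 2.
∫: right-multiply L₀ by Dx.
L = (16 + 32·x + 64·x^2)·Dx + (-4 - 16·x)·Dx^2 + (1 + 8·x + 16·x^2)·Dx^3  (order 3).
h: a_k = 0, 0, 6, 8, -8, 32/5, -256/15, 1536/35, -12224/105, 61952/189, …
ICs: h(0) = 0, h′(0) = 0, h′′(0) = 12.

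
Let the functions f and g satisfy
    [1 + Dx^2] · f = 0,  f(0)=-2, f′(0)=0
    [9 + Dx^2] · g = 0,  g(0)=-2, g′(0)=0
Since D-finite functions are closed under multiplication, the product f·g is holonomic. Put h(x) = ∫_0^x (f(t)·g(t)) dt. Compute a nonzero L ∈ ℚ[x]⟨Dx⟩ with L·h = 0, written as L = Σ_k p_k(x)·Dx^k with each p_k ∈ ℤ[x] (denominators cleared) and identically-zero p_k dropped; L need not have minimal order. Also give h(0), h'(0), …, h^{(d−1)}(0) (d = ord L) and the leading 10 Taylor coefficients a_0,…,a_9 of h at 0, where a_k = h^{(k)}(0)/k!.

L = 64·Dx + 20·Dx^3 + Dx^5  (order 5).
h: a_k = 0, 4, 0, -20/3, 0, 68/15, 0, -104/63, 0, 1028/2835, …
ICs: h(0) = 0, h′(0) = 4, h′′(0) = 0, h′′′(0) = -40, h′′′′(0) = 0.

f: a_k = -2, 0, 1, 0, -1/12, 0, 1/360, 0, -1/20160, 0, …
g: a_k = -2, 0, 9, 0, -27/4, 0, 81/40, 0, -729/2240, 0, …
h₀=f·g: eliminate ⇒ L₀, order ≤ 2·2.
∫: right-multiply L₀ by Dx.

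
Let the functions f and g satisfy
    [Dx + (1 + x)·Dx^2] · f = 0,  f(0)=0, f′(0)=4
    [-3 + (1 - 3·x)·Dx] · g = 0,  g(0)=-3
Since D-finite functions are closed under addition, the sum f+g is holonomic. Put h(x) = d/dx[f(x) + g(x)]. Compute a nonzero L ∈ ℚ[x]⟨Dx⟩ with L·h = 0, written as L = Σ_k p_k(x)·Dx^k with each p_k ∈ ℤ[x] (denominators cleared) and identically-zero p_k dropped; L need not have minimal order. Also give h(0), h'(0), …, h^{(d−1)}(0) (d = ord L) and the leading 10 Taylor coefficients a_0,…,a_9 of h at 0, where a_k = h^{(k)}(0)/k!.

L = (-66 - 18·x) + (-52 - 120·x - 36·x^2)·Dx + (7 - 11·x - 27·x^2 - 9·x^3)·Dx^2  (order 2).
h: a_k = -5, -58, -239, -976, -3641, -13126, -45923, -157468, -531437, -1771474, …
ICs: h(0) = -5, h′(0) = -58.

f: a_k = 0, 4, -2, 4/3, -1, 4/5, -2/3, 4/7, -1/2, 4/9, …
g: a_k = -3, -9, -27, -81, -243, -729, -2187, -6561, -19683, -59049, …
Sum ⇒ L₀ = lclm(L_f,L_g) in ℚ(x)⟨Dx⟩.
h=h₀': d/dx-closure on L₀ ⇒ L.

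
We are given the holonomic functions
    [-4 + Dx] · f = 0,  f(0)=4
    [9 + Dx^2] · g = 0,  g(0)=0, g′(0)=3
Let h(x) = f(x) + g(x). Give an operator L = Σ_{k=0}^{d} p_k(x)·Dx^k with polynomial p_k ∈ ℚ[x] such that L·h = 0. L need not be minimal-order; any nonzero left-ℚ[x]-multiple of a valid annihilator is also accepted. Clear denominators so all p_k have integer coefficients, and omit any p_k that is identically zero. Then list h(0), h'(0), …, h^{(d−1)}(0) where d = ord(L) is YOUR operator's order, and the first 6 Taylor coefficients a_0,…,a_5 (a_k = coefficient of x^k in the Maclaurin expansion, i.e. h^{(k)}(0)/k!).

L = -36 + 9·Dx - 4·Dx^2 + Dx^3  (order 3).
h: a_k = 4, 19, 32, 229/6, 128/3, 4339/120, …
ICs: h(0) = 4, h′(0) = 19, h′′(0) = 64.

f: a_k = 4, 16, 32, 128/3, 128/3, 512/15, …
g: a_k = 0, 3, 0, -9/2, 0, 81/40, …
Sum ⇒ L₀ = lclm(L_f,L_g) in ℚ(x)⟨Dx⟩.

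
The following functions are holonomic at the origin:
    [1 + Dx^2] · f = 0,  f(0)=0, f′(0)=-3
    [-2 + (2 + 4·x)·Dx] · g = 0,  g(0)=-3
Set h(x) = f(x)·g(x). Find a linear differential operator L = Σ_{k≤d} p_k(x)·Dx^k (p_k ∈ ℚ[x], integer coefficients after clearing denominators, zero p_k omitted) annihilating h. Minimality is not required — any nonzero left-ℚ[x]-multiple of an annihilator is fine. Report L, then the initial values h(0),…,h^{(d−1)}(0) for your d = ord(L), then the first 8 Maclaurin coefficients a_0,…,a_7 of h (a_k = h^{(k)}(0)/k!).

f: a_k = 0, -3, 0, 1/2, 0, -1/40, 0, 1/1680, …
g: a_k = -3, -3, 3/2, -3/2, 15/8, -21/8, 63/16, -99/16, …
h₀=f·g: eliminate ⇒ L₀, order ≤ 2·1.
L = (4 + 4·x + 4·x^2) + (-2 - 4·x)·Dx + (1 + 4·x + 4·x^2)·Dx^2  (order 2).
h: a_k = 0, 9, 9, -6, 3, -24/5, 36/5, -382/35, …
ICs: h(0) = 0, h′(0) = 9.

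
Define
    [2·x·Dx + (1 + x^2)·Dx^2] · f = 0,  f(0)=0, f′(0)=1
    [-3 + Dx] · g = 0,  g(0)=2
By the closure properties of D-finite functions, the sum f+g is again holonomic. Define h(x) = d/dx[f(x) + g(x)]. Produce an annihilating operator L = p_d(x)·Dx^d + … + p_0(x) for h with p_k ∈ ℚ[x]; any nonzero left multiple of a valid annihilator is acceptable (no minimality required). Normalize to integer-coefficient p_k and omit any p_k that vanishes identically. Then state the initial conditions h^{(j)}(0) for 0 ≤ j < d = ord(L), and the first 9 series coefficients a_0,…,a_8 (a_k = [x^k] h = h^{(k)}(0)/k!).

L = (6 - 18·x - 18·x^2 - 18·x^3) + (-11 - 12·x^2 - 9·x^4)·Dx + (3 + 2·x + 6·x^2 + 2·x^3 + 3·x^4)·Dx^2  (order 2).
h: a_k = 7, 18, 26, 27, 85/4, 243/20, 203/40, 729/280, 4427/2240, …
ICs: h(0) = 7, h′(0) = 18.

f: a_k = 0, 1, 0, -1/3, 0, 1/5, 0, -1/7, 0, …
g: a_k = 2, 6, 9, 9, 27/4, 81/20, 81/40, 243/280, 729/2240, …
L₀ := lclm(L_f,L_g); ord L₀ ≤ 2+1.
h₀' ⇒ L via d/dx closure of L₀.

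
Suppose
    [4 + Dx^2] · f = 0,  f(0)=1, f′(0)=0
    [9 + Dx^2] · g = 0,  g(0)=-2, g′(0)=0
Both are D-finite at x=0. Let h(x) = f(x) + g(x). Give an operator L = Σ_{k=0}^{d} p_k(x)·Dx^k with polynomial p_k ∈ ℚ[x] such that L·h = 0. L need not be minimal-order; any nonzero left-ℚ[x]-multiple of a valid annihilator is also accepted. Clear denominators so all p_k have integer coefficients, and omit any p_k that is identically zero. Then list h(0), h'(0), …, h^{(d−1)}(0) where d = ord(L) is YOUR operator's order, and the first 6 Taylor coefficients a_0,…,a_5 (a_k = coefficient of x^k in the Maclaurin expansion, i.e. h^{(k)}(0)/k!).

L = 36 + 13·Dx^2 + Dx^4  (order 4).
h: a_k = -1, 0, 7, 0, -73/12, 0, …
ICs: h(0) = -1, h′(0) = 0, h′′(0) = 14, h′′′(0) = 0.

f: a_k = 1, 0, -2, 0, 2/3, 0, …
g: a_k = -2, 0, 9, 0, -27/4, 0, …
f+g: L₀ = lclm(L_f,L_g), ord ≤ 2+2.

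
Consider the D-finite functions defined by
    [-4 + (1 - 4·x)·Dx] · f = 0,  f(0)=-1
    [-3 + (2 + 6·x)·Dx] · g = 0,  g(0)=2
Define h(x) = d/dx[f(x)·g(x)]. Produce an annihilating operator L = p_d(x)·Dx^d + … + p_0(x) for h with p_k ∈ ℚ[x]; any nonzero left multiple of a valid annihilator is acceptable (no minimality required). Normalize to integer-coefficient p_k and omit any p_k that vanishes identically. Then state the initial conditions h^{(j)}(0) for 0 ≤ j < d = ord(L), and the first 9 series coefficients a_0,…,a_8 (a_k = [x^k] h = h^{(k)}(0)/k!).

L = (167 + 792·x + 432·x^2) + (-22 - 2·x + 288·x^2 + 288·x^3)·Dx  (order 1).
h: a_k = -11, -167/2, -4089/8, -43211/16, -1736945/128, -16628745/256, -310908437/1024, -2839776755/2048, -204590586465/32768, …
ICs: h(0) = -11.

f: a_k = -1, -4, -16, -64, -256, -1024, -4096, -16384, -65536, …
g: a_k = 2, 3, -9/4, 27/8, -405/64, 1701/128, -15309/512, 72171/1024, -2814669/16384, …
Product ⇒ symmetric product L₀, ord ≤ 1.
h₀' ⇒ L via d/dx closure of L₀.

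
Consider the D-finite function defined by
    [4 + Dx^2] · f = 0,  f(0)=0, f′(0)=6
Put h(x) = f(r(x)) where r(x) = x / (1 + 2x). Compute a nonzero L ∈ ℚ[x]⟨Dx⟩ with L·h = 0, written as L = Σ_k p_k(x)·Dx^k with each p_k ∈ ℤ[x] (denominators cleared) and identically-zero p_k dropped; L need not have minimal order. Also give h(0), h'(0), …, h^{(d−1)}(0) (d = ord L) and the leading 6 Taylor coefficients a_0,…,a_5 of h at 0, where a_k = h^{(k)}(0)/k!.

f: a_k = 0, 6, 0, -4, 0, 4/5, …
Substitute x→r, Dx→(1/r')Dx; clear ⇒ L₀.
L = 4 + (4 + 24·x + 48·x^2 + 32·x^3)·Dx + (1 + 8·x + 24·x^2 + 32·x^3 + 16·x^4)·Dx^2  (order 2).
h: a_k = 0, 6, -12, 20, -24, 4/5, …
ICs: h(0) = 0, h′(0) = 6.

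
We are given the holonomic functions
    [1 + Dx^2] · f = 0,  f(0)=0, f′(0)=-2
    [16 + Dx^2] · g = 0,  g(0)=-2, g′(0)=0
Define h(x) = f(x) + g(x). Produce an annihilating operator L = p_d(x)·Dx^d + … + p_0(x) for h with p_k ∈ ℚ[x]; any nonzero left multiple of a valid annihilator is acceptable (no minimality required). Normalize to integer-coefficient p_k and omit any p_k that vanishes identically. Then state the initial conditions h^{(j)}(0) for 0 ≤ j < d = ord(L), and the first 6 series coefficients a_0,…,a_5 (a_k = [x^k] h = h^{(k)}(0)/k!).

L = 16 + 17·Dx^2 + Dx^4  (order 4).
h: a_k = -2, -2, 16, 1/3, -64/3, -1/60, …
ICs: h(0) = -2, h′(0) = -2, h′′(0) = 32, h′′′(0) = 2.

f: a_k = 0, -2, 0, 1/3, 0, -1/60, …
g: a_k = -2, 0, 16, 0, -64/3, 0, …
Weyl lclm of L_f,L_g ⇒ L₀ (ord ≤ 4).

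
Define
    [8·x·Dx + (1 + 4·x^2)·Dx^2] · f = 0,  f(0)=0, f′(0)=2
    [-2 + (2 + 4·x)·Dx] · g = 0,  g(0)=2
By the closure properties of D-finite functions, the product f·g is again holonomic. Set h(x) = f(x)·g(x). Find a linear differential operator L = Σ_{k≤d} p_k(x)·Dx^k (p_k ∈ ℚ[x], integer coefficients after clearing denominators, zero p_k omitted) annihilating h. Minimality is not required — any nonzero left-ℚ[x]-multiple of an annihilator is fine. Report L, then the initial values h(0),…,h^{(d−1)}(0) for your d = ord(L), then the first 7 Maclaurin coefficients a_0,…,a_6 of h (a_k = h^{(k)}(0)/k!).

f: a_k = 0, 2, 0, -8/3, 0, 32/5, 0, …
g: a_k = 2, 2, -1, 1, -5/4, 7/4, -21/8, …
Product ⇒ symmetric product L₀, ord ≤ 2.
L = (3 - 8·x - 4·x^2) + (-2 + 4·x + 24·x^2 + 16·x^3)·Dx + (1 + 4·x + 8·x^2 + 16·x^3 + 16·x^4)·Dx^2  (order 2).
h: a_k = 0, 4, 4, -22/3, -10/3, 389/30, 409/30, …
ICs: h(0) = 0, h′(0) = 4.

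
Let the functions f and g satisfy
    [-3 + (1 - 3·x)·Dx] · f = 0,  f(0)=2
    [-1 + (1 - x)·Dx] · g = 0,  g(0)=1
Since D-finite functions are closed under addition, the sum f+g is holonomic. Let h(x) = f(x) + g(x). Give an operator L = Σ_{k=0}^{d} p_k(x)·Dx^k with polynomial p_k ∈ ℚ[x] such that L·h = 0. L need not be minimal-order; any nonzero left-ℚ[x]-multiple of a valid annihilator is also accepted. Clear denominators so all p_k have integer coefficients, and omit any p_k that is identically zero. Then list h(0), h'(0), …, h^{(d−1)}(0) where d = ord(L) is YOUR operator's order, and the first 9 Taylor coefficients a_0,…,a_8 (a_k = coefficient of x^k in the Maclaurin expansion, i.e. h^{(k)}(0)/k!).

f: a_k = 2, 6, 18, 54, 162, 486, 1458, 4374, 13122, …
g: a_k = 1, 1, 1, 1, 1, 1, 1, 1, 1, …
f+g: L₀ = lclm(L_f,L_g), ord ≤ 1+1.
L = -6 + (8 - 12·x)·Dx + (-1 + 4·x - 3·x^2)·Dx^2  (order 2).
h: a_k = 3, 7, 19, 55, 163, 487, 1459, 4375, 13123, …
ICs: h(0) = 3, h′(0) = 7.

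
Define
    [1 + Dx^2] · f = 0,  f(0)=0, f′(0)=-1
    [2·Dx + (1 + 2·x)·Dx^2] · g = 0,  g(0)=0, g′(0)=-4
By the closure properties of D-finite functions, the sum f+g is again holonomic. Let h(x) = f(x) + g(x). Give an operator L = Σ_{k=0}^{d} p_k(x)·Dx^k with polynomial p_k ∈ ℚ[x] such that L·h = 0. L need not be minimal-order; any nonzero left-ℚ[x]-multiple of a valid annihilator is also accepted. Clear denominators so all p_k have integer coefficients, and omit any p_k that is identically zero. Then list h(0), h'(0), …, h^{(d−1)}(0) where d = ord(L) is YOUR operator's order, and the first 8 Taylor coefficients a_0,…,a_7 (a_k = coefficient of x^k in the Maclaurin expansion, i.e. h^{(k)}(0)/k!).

f: a_k = 0, -1, 0, 1/6, 0, -1/120, 0, 1/5040, …
g: a_k = 0, -4, 4, -16/3, 8, -64/5, 64/3, -256/7, …
h₀=f+g: left-lcm gives L₀, ord ≤ 4.
L = (50 + 8·x + 8·x^2)·Dx + (9 + 22·x + 12·x^2 + 8·x^3)·Dx^2 + (50 + 8·x + 8·x^2)·Dx^3 + (9 + 22·x + 12·x^2 + 8·x^3)·Dx^4  (order 4).
h: a_k = 0, -5, 4, -31/6, 8, -1537/120, 64/3, -184319/5040, …
ICs: h(0) = 0, h′(0) = -5, h′′(0) = 8, h′′′(0) = -31.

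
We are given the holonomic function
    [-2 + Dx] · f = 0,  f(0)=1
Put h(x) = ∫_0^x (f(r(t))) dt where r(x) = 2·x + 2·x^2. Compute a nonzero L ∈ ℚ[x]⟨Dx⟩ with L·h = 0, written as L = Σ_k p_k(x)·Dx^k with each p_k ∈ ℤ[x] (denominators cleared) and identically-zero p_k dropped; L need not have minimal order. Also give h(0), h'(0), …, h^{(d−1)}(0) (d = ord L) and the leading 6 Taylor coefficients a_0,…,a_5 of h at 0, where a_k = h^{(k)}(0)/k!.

L = (-4 - 8·x)·Dx + Dx^2  (order 2).
h: a_k = 0, 1, 2, 4, 20/3, 152/15, …
ICs: h(0) = 0, h′(0) = 1.

f: a_k = 1, 2, 2, 4/3, 2/3, 4/15, …
f∘r: x↦r, Dx↦Dx/r' in L_f ⇒ L₀.
h=∫₀ˣh₀: take L = L₀·Dx.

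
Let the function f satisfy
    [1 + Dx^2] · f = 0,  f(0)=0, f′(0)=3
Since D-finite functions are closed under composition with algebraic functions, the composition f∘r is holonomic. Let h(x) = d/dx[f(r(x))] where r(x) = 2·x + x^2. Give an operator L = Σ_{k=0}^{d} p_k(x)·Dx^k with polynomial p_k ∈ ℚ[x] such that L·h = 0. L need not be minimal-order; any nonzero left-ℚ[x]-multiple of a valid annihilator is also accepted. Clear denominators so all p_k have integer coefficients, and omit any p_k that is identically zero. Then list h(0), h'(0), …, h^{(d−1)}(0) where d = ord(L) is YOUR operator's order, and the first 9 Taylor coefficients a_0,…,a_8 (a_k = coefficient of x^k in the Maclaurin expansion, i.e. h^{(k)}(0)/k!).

L = (7 + 16·x + 24·x^2 + 16·x^3 + 4·x^4) + (-3 - 3·x)·Dx + (1 + 2·x + x^2)·Dx^2  (order 2).
h: a_k = 6, 6, -12, -24, -11, 9, 202/15, 88/15, -551/420, …
ICs: h(0) = 6, h′(0) = 6.

f: a_k = 0, 3, 0, -1/2, 0, 1/40, 0, -1/1680, 0, …
L₀ from L_f via x↦r, Dx↦r'^{-1}Dx.
h=h₀': d/dx-closure on L₀ ⇒ L.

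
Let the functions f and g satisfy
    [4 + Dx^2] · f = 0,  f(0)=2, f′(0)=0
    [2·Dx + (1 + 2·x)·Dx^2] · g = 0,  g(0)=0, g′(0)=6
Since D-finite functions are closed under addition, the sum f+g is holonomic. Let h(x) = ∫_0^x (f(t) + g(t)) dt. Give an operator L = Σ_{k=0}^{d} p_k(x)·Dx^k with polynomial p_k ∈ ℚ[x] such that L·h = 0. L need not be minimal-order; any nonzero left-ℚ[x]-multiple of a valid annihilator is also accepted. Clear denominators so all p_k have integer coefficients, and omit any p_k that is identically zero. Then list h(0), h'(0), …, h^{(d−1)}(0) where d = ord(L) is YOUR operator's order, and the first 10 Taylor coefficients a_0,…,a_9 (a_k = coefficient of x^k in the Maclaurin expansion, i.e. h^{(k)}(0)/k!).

L = (56 + 32·x + 32·x^2)·Dx^2 + (12 + 40·x + 48·x^2 + 32·x^3)·Dx^3 + (14 + 8·x + 8·x^2)·Dx^4 + (3 + 10·x + 12·x^2 + 8·x^3)·Dx^5  (order 5).
h: a_k = 0, 2, 3, -10/3, 2, -32/15, 16/5, -1448/315, 48/7, -30236/2835, …
ICs: h(0) = 0, h′(0) = 2, h′′(0) = 6, h′′′(0) = -20, h′′′′(0) = 48.

f: a_k = 2, 0, -4, 0, 4/3, 0, -8/45, 0, 4/315, 0, …
g: a_k = 0, 6, -6, 8, -12, 96/5, -32, 384/7, -96, 512/3, …
Sum ⇒ L₀ = lclm(L_f,L_g) in ℚ(x)⟨Dx⟩.
h=∫₀ˣh₀: take L = L₀·Dx.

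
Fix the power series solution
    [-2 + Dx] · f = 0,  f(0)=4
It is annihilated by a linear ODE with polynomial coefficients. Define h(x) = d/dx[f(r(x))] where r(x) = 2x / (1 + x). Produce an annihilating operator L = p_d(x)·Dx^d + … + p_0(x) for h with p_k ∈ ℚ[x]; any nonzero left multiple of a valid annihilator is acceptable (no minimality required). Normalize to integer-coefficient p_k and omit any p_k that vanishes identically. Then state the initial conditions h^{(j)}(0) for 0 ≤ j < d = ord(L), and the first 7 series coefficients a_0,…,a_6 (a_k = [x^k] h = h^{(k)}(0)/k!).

f: a_k = 4, 8, 8, 16/3, 8/3, 16/15, 16/45, …
Change of var in L_f (x↦r) gives L₀.
h=h₀': d/dx-closure on L₀ ⇒ L.
L = (2 - 2·x) + (-1 - 2·x - x^2)·Dx  (order 1).
h: a_k = 16, 32, -16, -64/3, 112/3, -352/15, -272/45, …
ICs: h(0) = 16.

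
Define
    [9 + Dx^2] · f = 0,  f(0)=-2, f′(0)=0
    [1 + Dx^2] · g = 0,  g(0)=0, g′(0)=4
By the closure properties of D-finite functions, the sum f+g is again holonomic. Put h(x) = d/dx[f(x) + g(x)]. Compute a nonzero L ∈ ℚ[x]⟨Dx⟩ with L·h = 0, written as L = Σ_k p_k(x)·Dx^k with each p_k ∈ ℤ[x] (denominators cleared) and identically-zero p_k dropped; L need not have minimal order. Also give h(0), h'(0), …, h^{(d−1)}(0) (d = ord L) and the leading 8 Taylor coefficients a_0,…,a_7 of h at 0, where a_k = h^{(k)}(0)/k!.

L = 9 + 10·Dx^2 + Dx^4  (order 4).
h: a_k = 4, 18, -2, -27, 1/6, 243/20, -1/180, -729/280, …
ICs: h(0) = 4, h′(0) = 18, h′′(0) = -4, h′′′(0) = -162.

f: a_k = -2, 0, 9, 0, -27/4, 0, 81/40, 0, …
g: a_k = 0, 4, 0, -2/3, 0, 1/30, 0, -1/1260, …
L₀ := lclm(L_f,L_g); ord L₀ ≤ 2+2.
Differentiate: ansatz ord ≤ ord L₀ ⇒ L.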